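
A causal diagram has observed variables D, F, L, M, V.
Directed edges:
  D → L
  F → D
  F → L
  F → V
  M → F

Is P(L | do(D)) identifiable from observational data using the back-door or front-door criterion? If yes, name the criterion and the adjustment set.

P(L|do(D)): backdoor, adjust for {F}.

desc(D)\{D}={L}; candidates ⊆ {F,M,V}.
size 0: {}; under {} D still reaches {F,L,M,V} ∋ L.
{F}: D⊥L given {F} in G with D→· removed — back-door holds.
P(L|do(D)) = Σ_{F} P(L|D,F)·P(F).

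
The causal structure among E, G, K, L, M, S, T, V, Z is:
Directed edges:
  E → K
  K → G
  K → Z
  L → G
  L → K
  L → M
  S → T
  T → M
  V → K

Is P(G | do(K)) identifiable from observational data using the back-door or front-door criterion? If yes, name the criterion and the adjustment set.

desc(K)\{K}={G,Z}; candidates ⊆ {E,L,M,S,T,V}.
size 0: {}; under {} K still reaches {E,G,L,M,V} ∋ G.
{L}: K⊥G given {L} in G with K→· removed — back-door holds.
P(G|do(K)) = Σ_{L} P(G|K,L)·P(L).

P(G|do(K)): backdoor, adjust for {L}.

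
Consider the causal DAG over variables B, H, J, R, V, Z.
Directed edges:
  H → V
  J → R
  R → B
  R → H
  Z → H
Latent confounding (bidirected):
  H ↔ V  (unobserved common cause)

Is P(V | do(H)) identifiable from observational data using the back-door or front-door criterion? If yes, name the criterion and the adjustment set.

desc(H)\{H}={V}; candidates ⊆ {B,J,R,Z}.
H↔V: latent back-door arc(s) into H.
size 0: {}; under {} H still reaches {B,J,R,V,Z} ∋ V.
size 1: {B}, {J}, {R} …(+1); under {B} H still reaches {J,R,V,Z} ∋ V.
size 2: {B,J}, {B,R}, {B,Z} …(+3); under {B,J} H still reaches {R,V,Z} ∋ V.
H↔V cannot be blocked by any observed set — no back-door set.
No mediator lies on a directed H→…→V path.
Neither criterion identifies P(V|do(H)) in this graph.

P(V|do(H)): not identifiable (no BD/FD set).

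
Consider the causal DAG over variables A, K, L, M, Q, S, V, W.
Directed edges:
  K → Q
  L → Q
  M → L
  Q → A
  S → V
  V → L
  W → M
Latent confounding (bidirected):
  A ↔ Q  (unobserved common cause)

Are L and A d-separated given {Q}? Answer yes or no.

No — L and A are d-connected given {Q}.

Bayes-Ball from L | {Q} reaches {A,K,M,S,V,W}.
A ∈ reach(L|{Q}) ⇒ L ⊥̸ A | {Q}.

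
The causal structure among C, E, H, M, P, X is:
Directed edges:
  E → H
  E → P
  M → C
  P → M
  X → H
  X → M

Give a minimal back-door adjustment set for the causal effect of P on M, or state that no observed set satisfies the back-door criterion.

desc(P)\{P}={C,M}; candidates ⊆ {E,H,X}.
∅: P⊥M given ∅ in G with P→· removed — back-door holds.

P→M: minimal back-door set ∅.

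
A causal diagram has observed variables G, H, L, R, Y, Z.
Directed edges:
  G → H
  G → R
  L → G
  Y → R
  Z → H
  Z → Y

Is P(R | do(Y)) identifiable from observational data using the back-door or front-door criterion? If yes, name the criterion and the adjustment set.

desc(Y)\{Y}={R}; candidates ⊆ {G,H,L,Z}.
∅: Y⊥R given ∅ in G with Y→· removed — back-door holds.
P(R|do(Y)) = P(R|Y) — no adjustment needed.

P(R|do(Y)): backdoor, adjust for ∅.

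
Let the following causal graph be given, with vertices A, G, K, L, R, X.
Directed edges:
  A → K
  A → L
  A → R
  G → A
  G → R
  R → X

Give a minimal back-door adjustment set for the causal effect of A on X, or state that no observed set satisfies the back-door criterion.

desc(A)\{A}={K,L,R,X}; candidates ⊆ {G}.
size 0: {}; under {} A still reaches {G,R,X} ∋ X.
{G}: A⊥X given {G} in G with A→· removed — back-door holds.

A→X: minimal back-door set {G}.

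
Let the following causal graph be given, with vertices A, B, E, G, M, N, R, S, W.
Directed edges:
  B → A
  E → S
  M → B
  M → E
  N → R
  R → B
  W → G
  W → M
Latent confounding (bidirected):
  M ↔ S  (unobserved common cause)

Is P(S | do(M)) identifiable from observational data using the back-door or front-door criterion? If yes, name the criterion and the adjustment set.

P(S|do(M)): frontdoor, adjust for {E}.

desc(M)\{M}={A,B,E,S}; candidates ⊆ {G,N,R,W}.
M↔S: latent back-door arc(s) into M.
size 0: {}; under {} M still reaches {G,S,W} ∋ S.
size 1: {G}, {N}, {R} …(+1); under {G} M still reaches {S,W} ∋ S.
size 2: {G,N}, {G,R}, {G,W} …(+3); under {G,N} M still reaches {S,W} ∋ S.
M↔S cannot be blocked by any observed set — no back-door set.
{E}: (i) intercepts every directed M→S path; (ii) no back-door M→{E}; (iii) {M} blocks every back-door {E}→S. Front-door holds.
P(S|do(M)) = Σ_{E} P(E|M) Σ_{M'} P(S|E,M')P(M').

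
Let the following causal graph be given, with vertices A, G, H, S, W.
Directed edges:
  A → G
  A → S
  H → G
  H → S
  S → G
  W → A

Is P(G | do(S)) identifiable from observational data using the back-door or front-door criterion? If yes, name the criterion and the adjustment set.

desc(S)\{S}={G}; candidates ⊆ {A,H,W}.
size 0: {}; under {} S still reaches {A,G,H,W} ∋ G.
size 1: {A}, {H}, {W}; under {A} S still reaches {G,H} ∋ G.
{A,H}: S⊥G given {A,H} in G with S→· removed — back-door holds.
P(G|do(S)) = Σ_{A,H} P(G|S,A,H)·P(A,H).

P(G|do(S)): backdoor, adjust for {A, H}.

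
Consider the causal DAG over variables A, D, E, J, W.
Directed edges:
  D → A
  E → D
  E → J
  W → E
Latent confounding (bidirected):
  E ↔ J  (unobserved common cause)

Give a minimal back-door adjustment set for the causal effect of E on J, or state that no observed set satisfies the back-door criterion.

E→J: no observed back-door set.

desc(E)\{E}={A,D,J}; candidates ⊆ {W}.
E↔J: latent back-door arc(s) into E.
size 0: {}; under {} E still reaches {J,W} ∋ J.
size 1: {W}; under {W} E still reaches {J} ∋ J.
E↔J cannot be blocked by any observed set — no back-door set.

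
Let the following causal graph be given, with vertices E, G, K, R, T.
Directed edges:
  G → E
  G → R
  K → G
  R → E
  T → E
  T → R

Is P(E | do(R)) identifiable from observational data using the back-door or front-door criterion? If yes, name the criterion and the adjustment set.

desc(R)\{R}={E}; candidates ⊆ {G,K,T}.
size 0: {}; under {} R still reaches {E,G,K,T} ∋ E.
size 1: {G}, {K}, {T}; under {G} R still reaches {E,T} ∋ E.
{G,T}: R⊥E given {G,T} in G with R→· removed — back-door holds.
P(E|do(R)) = Σ_{G,T} P(E|R,G,T)·P(G,T).

P(E|do(R)): backdoor, adjust for {G, T}.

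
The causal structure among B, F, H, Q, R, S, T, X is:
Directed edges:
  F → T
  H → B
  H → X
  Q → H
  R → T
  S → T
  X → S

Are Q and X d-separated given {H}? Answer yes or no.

Bayes-Ball from Q | {H} reaches ∅.
X ∉ reach(Q|{H}) ⇒ Q ⊥ X | {H}.

Yes — Q ⊥ X | {H}.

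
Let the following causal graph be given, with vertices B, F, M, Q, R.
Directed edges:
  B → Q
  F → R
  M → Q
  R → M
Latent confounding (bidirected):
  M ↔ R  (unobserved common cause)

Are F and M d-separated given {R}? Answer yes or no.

No — F and M are d-connected given {R}.

Bayes-Ball from F | {R} reaches {M,Q}.
M ∈ reach(F|{R}) ⇒ F ⊥̸ M | {R}.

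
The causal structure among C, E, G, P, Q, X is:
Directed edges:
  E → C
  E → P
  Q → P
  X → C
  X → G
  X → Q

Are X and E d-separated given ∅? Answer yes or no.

Yes — X ⊥ E | ∅.

Bayes-Ball from X | ∅ reaches {C,G,P,Q}.
E ∉ reach(X|∅) ⇒ X ⊥ E | ∅.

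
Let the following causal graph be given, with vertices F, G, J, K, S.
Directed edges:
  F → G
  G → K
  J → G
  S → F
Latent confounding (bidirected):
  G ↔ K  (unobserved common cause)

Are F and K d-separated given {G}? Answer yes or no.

No — F and K are d-connected given {G}.

Bayes-Ball from F | {G} reaches {J,K,S}.
K ∈ reach(F|{G}) ⇒ F ⊥̸ K | {G}.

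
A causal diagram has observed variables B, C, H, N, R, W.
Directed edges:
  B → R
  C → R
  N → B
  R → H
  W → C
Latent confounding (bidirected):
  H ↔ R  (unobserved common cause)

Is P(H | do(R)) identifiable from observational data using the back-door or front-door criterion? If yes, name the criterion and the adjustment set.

desc(R)\{R}={H}; candidates ⊆ {B,C,N,W}.
R↔H: latent back-door arc(s) into R.
size 0: {}; under {} R still reaches {B,C,H,N,W} ∋ H.
size 1: {B}, {C}, {N} …(+1); under {B} R still reaches {C,H,W} ∋ H.
size 2: {B,C}, {B,N}, {B,W} …(+3); under {B,C} R still reaches {H} ∋ H.
R↔H cannot be blocked by any observed set — no back-door set.
No mediator lies on a directed R→…→H path.
Neither criterion identifies P(H|do(R)) in this graph.

P(H|do(R)): not identifiable (no BD/FD set).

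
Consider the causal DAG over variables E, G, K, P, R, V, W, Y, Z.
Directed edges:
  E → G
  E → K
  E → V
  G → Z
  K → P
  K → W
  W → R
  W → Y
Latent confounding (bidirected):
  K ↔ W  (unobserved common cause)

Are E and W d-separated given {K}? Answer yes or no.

Bayes-Ball from E | {K} reaches {G,R,V,W,Y,Z}.
W ∈ reach(E|{K}) ⇒ E ⊥̸ W | {K}.

No — E and W are d-connected given {K}.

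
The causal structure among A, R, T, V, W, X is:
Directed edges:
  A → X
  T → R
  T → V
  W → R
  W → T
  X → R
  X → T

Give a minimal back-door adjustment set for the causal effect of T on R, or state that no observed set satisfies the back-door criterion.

T→R: minimal back-door set {W, X}.

desc(T)\{T}={R,V}; candidates ⊆ {A,W,X}.
size 0: {}; under {} T still reaches {A,R,W,X} ∋ R.
size 1: {A}, {W}, {X}; under {A} T still reaches {R,W,X} ∋ R.
{W,X}: T⊥R given {W,X} in G with T→· removed — back-door holds.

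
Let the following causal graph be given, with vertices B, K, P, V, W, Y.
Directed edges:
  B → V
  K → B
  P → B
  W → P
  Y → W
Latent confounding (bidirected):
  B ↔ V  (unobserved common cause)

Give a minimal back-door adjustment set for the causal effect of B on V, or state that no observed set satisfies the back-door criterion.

B→V: no observed back-door set.

desc(B)\{B}={V}; candidates ⊆ {K,P,W,Y}.
B↔V: latent back-door arc(s) into B.
size 0: {}; under {} B still reaches {K,P,V,W,Y} ∋ V.
size 1: {K}, {P}, {W} …(+1); under {K} B still reaches {P,V,W,Y} ∋ V.
size 2: {K,P}, {K,W}, {K,Y} …(+3); under {K,P} B still reaches {V} ∋ V.
B↔V cannot be blocked by any observed set — no back-door set.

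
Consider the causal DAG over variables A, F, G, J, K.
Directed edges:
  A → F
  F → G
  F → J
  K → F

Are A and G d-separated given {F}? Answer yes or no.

Bayes-Ball from A | {F} reaches {K}.
G ∉ reach(A|{F}) ⇒ A ⊥ G | {F}.

Yes — A ⊥ G | {F}.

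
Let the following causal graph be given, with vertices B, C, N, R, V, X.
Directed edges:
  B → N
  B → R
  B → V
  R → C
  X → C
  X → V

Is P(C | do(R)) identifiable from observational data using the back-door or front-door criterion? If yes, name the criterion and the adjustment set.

desc(R)\{R}={C}; candidates ⊆ {B,N,V,X}.
∅: R⊥C given ∅ in G with R→· removed — back-door holds.
P(C|do(R)) = P(C|R) — no adjustment needed.

P(C|do(R)): backdoor, adjust for ∅.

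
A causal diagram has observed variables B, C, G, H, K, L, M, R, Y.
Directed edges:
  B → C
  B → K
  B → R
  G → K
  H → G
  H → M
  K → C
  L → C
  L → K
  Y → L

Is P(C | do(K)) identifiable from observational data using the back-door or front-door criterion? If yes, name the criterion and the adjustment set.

P(C|do(K)): backdoor, adjust for {B, L}.

desc(K)\{K}={C}; candidates ⊆ {B,G,H,L,M,R,Y}.
size 0: {}; under {} K still reaches {B,C,G,H,L,M,R,Y} ∋ C.
size 1: {B}, {G}, {H} …(+4); under {B} K still reaches {C,G,H,L,M,Y} ∋ C.
{B,L}: K⊥C given {B,L} in G with K→· removed — back-door holds.
P(C|do(K)) = Σ_{B,L} P(C|K,B,L)·P(B,L).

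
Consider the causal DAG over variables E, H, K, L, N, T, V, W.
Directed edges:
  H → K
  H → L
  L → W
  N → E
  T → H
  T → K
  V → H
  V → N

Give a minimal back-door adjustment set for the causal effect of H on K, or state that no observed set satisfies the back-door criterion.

desc(H)\{H}={K,L,W}; candidates ⊆ {E,N,T,V}.
size 0: {}; under {} H still reaches {E,K,N,T,V} ∋ K.
{T}: H⊥K given {T} in G with H→· removed — back-door holds.

H→K: minimal back-door set {T}.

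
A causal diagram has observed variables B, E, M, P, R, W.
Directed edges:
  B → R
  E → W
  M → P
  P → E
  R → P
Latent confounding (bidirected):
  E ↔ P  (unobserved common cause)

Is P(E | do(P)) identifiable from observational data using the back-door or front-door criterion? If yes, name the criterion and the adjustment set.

P(E|do(P)): not identifiable (no BD/FD set).

desc(P)\{P}={E,W}; candidates ⊆ {B,M,R}.
P↔E: latent back-door arc(s) into P.
size 0: {}; under {} P still reaches {B,E,M,R,W} ∋ E.
size 1: {B}, {M}, {R}; under {B} P still reaches {E,M,R,W} ∋ E.
size 2: {B,M}, {B,R}, {M,R}; under {B,M} P still reaches {E,R,W} ∋ E.
P↔E cannot be blocked by any observed set — no back-door set.
No mediator lies on a directed P→…→E path.
Neither criterion identifies P(E|do(P)) in this graph.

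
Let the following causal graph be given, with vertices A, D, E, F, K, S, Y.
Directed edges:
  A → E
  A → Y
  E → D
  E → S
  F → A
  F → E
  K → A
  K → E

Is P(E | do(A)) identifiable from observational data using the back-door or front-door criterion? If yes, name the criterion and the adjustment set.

desc(A)\{A}={D,E,S,Y}; candidates ⊆ {F,K}.
size 0: {}; under {} A still reaches {D,E,F,K,S} ∋ E.
size 1: {F}, {K}; under {F} A still reaches {D,E,K,S} ∋ E.
{F,K}: A⊥E given {F,K} in G with A→· removed — back-door holds.
P(E|do(A)) = Σ_{F,K} P(E|A,F,K)·P(F,K).

P(E|do(A)): backdoor, adjust for {F, K}.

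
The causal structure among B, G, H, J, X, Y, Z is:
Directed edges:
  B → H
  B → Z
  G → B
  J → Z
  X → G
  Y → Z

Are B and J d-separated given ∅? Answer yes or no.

Yes — B ⊥ J | ∅.

Bayes-Ball from B | ∅ reaches {G,H,X,Z}.
J ∉ reach(B|∅) ⇒ B ⊥ J | ∅.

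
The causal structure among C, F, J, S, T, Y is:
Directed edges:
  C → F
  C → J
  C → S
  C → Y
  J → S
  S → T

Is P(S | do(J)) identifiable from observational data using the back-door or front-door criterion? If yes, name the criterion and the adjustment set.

desc(J)\{J}={S,T}; candidates ⊆ {C,F,Y}.
size 0: {}; under {} J still reaches {C,F,S,T,Y} ∋ S.
{C}: J⊥S given {C} in G with J→· removed — back-door holds.
P(S|do(J)) = Σ_{C} P(S|J,C)·P(C).

P(S|do(J)): backdoor, adjust for {C}.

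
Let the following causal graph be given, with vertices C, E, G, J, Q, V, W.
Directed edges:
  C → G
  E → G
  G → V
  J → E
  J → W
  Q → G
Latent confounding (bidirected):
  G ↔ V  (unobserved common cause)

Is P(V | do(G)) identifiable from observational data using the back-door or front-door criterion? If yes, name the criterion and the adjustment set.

P(V|do(G)): not identifiable (no BD/FD set).

desc(G)\{G}={V}; candidates ⊆ {C,E,J,Q,W}.
G↔V: latent back-door arc(s) into G.
size 0: {}; under {} G still reaches {C,E,J,Q,V,W} ∋ V.
size 1: {C}, {E}, {J} …(+2); under {C} G still reaches {E,J,Q,V,W} ∋ V.
size 2: {C,E}, {C,J}, {C,Q} …(+7); under {C,E} G still reaches {Q,V} ∋ V.
G↔V cannot be blocked by any observed set — no back-door set.
No mediator lies on a directed G→…→V path.
Neither criterion identifies P(V|do(G)) in this graph.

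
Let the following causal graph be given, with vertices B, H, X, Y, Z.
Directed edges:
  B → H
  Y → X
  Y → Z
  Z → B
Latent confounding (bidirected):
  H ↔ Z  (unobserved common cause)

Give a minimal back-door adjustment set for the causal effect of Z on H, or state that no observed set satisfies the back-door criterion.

desc(Z)\{Z}={B,H}; candidates ⊆ {X,Y}.
Z↔H: latent back-door arc(s) into Z.
size 0: {}; under {} Z still reaches {H,X,Y} ∋ H.
size 1: {X}, {Y}; under {X} Z still reaches {H,Y} ∋ H.
size 2: {X,Y}; under {X,Y} Z still reaches {H} ∋ H.
Z↔H cannot be blocked by any observed set — no back-door set.

Z→H: no observed back-door set.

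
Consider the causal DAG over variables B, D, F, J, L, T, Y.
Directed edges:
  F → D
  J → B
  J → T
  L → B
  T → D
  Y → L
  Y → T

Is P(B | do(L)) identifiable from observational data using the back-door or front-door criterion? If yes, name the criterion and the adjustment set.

P(B|do(L)): backdoor, adjust for ∅.

desc(L)\{L}={B}; candidates ⊆ {D,F,J,T,Y}.
∅: L⊥B given ∅ in G with L→· removed — back-door holds.
P(B|do(L)) = P(B|L) — no adjustment needed.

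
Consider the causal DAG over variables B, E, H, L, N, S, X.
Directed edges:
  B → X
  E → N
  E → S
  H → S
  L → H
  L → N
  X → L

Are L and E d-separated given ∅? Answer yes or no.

Yes — L ⊥ E | ∅.

Bayes-Ball from L | ∅ reaches {B,H,N,S,X}.
E ∉ reach(L|∅) ⇒ L ⊥ E | ∅.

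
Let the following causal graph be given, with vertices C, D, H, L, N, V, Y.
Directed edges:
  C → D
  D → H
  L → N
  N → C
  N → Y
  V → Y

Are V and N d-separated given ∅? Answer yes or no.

Yes — V ⊥ N | ∅.

Bayes-Ball from V | ∅ reaches {Y}.
N ∉ reach(V|∅) ⇒ V ⊥ N | ∅.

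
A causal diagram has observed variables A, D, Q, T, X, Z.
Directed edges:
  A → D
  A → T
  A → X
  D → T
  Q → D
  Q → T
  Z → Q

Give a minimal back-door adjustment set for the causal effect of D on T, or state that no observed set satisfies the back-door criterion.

desc(D)\{D}={T}; candidates ⊆ {A,Q,X,Z}.
size 0: {}; under {} D still reaches {A,Q,T,X,Z} ∋ T.
size 1: {A}, {Q}, {X} …(+1); under {A} D still reaches {Q,T,Z} ∋ T.
{A,Q}: D⊥T given {A,Q} in G with D→· removed — back-door holds.

D→T: minimal back-door set {A, Q}.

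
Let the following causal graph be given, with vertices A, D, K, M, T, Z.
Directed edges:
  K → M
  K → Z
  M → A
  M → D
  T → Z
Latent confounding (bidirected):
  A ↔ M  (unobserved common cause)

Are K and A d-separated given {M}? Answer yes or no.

Bayes-Ball from K | {M} reaches {A,Z}.
A ∈ reach(K|{M}) ⇒ K ⊥̸ A | {M}.

No — K and A are d-connected given {M}.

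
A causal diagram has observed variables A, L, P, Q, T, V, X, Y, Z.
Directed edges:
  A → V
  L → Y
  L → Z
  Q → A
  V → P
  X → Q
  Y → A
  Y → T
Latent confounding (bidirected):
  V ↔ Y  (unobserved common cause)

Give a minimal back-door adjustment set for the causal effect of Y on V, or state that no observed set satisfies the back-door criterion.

Y→V: no observed back-door set.

desc(Y)\{Y}={A,P,T,V}; candidates ⊆ {L,Q,X,Z}.
Y↔V: latent back-door arc(s) into Y.
size 0: {}; under {} Y still reaches {L,P,V,Z} ∋ V.
size 1: {L}, {Q}, {X} …(+1); under {L} Y still reaches {P,V} ∋ V.
size 2: {L,Q}, {L,X}, {L,Z} …(+3); under {L,Q} Y still reaches {P,V} ∋ V.
Y↔V cannot be blocked by any observed set — no back-door set.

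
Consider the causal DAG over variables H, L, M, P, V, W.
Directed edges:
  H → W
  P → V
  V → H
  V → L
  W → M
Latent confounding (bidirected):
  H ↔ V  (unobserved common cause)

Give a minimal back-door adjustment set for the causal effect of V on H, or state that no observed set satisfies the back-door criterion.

desc(V)\{V}={H,L,M,W}; candidates ⊆ {P}.
V↔H: latent back-door arc(s) into V.
size 0: {}; under {} V still reaches {H,M,P,W} ∋ H.
size 1: {P}; under {P} V still reaches {H,M,W} ∋ H.
V↔H cannot be blocked by any observed set — no back-door set.

V→H: no observed back-door set.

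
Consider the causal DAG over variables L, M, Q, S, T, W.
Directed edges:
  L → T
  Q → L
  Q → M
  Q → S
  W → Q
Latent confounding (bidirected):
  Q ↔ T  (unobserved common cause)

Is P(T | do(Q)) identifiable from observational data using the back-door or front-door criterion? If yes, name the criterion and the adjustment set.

P(T|do(Q)): frontdoor, adjust for {L}.

desc(Q)\{Q}={L,M,S,T}; candidates ⊆ {W}.
Q↔T: latent back-door arc(s) into Q.
size 0: {}; under {} Q still reaches {T,W} ∋ T.
size 1: {W}; under {W} Q still reaches {T} ∋ T.
Q↔T cannot be blocked by any observed set — no back-door set.
{L}: (i) intercepts every directed Q→T path; (ii) no back-door Q→{L}; (iii) {Q} blocks every back-door {L}→T. Front-door holds.
P(T|do(Q)) = Σ_{L} P(L|Q) Σ_{Q'} P(T|L,Q')P(Q').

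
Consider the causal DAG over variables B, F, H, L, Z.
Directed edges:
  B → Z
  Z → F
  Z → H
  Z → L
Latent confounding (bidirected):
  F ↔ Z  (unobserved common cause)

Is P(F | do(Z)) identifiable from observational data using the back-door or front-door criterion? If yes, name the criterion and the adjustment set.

desc(Z)\{Z}={F,H,L}; candidates ⊆ {B}.
Z↔F: latent back-door arc(s) into Z.
size 0: {}; under {} Z still reaches {B,F} ∋ F.
size 1: {B}; under {B} Z still reaches {F} ∋ F.
Z↔F cannot be blocked by any observed set — no back-door set.
No mediator lies on a directed Z→…→F path.
Neither criterion identifies P(F|do(Z)) in this graph.

P(F|do(Z)): not identifiable (no BD/FD set).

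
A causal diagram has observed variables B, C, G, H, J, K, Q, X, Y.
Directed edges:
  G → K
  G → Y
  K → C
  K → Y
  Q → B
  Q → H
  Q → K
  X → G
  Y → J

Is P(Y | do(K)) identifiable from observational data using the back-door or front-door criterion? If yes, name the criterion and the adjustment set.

P(Y|do(K)): backdoor, adjust for {G}.

desc(K)\{K}={C,J,Y}; candidates ⊆ {B,G,H,Q,X}.
size 0: {}; under {} K still reaches {B,G,H,J,Q,X,Y} ∋ Y.
{G}: K⊥Y given {G} in G with K→· removed — back-door holds.
P(Y|do(K)) = Σ_{G} P(Y|K,G)·P(G).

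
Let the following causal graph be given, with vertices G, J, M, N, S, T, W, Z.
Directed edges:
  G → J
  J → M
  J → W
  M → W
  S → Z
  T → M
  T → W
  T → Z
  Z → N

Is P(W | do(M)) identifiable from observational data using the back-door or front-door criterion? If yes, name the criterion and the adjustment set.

P(W|do(M)): backdoor, adjust for {J, T}.

desc(M)\{M}={W}; candidates ⊆ {G,J,N,S,T,Z}.
size 0: {}; under {} M still reaches {G,J,N,T,W,Z} ∋ W.
size 1: {G}, {J}, {N} …(+3); under {G} M still reaches {J,N,T,W,Z} ∋ W.
{J,T}: M⊥W given {J,T} in G with M→· removed — back-door holds.
P(W|do(M)) = Σ_{J,T} P(W|M,J,T)·P(J,T).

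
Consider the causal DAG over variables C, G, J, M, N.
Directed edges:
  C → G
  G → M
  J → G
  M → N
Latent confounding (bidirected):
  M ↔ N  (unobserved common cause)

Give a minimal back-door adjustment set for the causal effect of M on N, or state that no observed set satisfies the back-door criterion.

M→N: no observed back-door set.

desc(M)\{M}={N}; candidates ⊆ {C,G,J}.
M↔N: latent back-door arc(s) into M.
size 0: {}; under {} M still reaches {C,G,J,N} ∋ N.
size 1: {C}, {G}, {J}; under {C} M still reaches {G,J,N} ∋ N.
size 2: {C,G}, {C,J}, {G,J}; under {C,G} M still reaches {N} ∋ N.
M↔N cannot be blocked by any observed set — no back-door set.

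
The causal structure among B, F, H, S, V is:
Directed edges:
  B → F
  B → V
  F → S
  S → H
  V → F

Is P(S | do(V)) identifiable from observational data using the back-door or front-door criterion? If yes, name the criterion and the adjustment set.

P(S|do(V)): backdoor, adjust for {B}.

desc(V)\{V}={F,H,S}; candidates ⊆ {B}.
size 0: {}; under {} V still reaches {B,F,H,S} ∋ S.
{B}: V⊥S given {B} in G with V→· removed — back-door holds.
P(S|do(V)) = Σ_{B} P(S|V,B)·P(B).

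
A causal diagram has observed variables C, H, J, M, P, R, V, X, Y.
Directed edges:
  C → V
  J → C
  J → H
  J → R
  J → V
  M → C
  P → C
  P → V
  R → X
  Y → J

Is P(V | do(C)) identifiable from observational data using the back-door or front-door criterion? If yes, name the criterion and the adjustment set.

desc(C)\{C}={V}; candidates ⊆ {H,J,M,P,R,X,Y}.
size 0: {}; under {} C still reaches {H,J,M,P,R,V,X,Y} ∋ V.
size 1: {H}, {J}, {M} …(+4); under {H} C still reaches {J,M,P,R,V,X,Y} ∋ V.
{J,P}: C⊥V given {J,P} in G with C→· removed — back-door holds.
P(V|do(C)) = Σ_{J,P} P(V|C,J,P)·P(J,P).

P(V|do(C)): backdoor, adjust for {J, P}.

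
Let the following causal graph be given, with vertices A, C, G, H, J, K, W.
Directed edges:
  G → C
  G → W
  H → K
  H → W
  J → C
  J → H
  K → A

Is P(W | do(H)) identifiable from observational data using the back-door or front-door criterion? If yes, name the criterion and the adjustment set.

P(W|do(H)): backdoor, adjust for ∅.

desc(H)\{H}={A,K,W}; candidates ⊆ {C,G,J}.
∅: H⊥W given ∅ in G with H→· removed — back-door holds.
P(W|do(H)) = P(W|H) — no adjustment needed.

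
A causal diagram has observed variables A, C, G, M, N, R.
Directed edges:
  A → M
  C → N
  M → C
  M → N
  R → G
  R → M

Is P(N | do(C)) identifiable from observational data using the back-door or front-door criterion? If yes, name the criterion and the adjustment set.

P(N|do(C)): backdoor, adjust for {M}.

desc(C)\{C}={N}; candidates ⊆ {A,G,M,R}.
size 0: {}; under {} C still reaches {A,G,M,N,R} ∋ N.
{M}: C⊥N given {M} in G with C→· removed — back-door holds.
P(N|do(C)) = Σ_{M} P(N|C,M)·P(M).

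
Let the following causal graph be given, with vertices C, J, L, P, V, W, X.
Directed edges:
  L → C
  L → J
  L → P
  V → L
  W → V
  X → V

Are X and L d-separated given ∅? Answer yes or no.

Bayes-Ball from X | ∅ reaches {C,J,L,P,V}.
L ∈ reach(X|∅) ⇒ X ⊥̸ L | ∅.

No — X and L are d-connected given ∅.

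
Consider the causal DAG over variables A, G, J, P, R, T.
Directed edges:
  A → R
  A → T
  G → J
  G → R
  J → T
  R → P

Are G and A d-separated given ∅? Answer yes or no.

Bayes-Ball from G | ∅ reaches {J,P,R,T}.
A ∉ reach(G|∅) ⇒ G ⊥ A | ∅.

Yes — G ⊥ A | ∅.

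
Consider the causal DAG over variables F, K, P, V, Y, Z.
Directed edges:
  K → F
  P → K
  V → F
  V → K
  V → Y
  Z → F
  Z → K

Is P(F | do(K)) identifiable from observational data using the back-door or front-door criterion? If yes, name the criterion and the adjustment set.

desc(K)\{K}={F}; candidates ⊆ {P,V,Y,Z}.
size 0: {}; under {} K still reaches {F,P,V,Y,Z} ∋ F.
size 1: {P}, {V}, {Y} …(+1); under {P} K still reaches {F,V,Y,Z} ∋ F.
{V,Z}: K⊥F given {V,Z} in G with K→· removed — back-door holds.
P(F|do(K)) = Σ_{V,Z} P(F|K,V,Z)·P(V,Z).

P(F|do(K)): backdoor, adjust for {V, Z}.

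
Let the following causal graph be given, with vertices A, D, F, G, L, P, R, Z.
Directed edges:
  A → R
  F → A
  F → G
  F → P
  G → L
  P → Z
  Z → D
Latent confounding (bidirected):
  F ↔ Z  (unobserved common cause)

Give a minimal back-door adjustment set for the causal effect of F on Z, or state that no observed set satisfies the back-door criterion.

F→Z: no observed back-door set.

desc(F)\{F}={A,D,G,L,P,R,Z}; candidates ⊆ {—}.
F↔Z: latent back-door arc(s) into F.
size 0: {}; under {} F still reaches {D,Z} ∋ Z.
F↔Z cannot be blocked by any observed set — no back-door set.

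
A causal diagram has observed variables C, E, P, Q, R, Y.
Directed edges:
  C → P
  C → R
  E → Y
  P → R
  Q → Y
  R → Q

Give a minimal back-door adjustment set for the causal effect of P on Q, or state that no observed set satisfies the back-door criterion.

desc(P)\{P}={Q,R,Y}; candidates ⊆ {C,E}.
size 0: {}; under {} P still reaches {C,Q,R,Y} ∋ Q.
{C}: P⊥Q given {C} in G with P→· removed — back-door holds.

P→Q: minimal back-door set {C}.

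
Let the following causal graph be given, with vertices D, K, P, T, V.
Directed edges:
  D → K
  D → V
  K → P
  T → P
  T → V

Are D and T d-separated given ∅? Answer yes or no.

Bayes-Ball from D | ∅ reaches {K,P,V}.
T ∉ reach(D|∅) ⇒ D ⊥ T | ∅.

Yes — D ⊥ T | ∅.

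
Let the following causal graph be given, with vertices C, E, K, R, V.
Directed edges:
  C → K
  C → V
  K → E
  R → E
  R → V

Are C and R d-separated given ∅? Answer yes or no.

Bayes-Ball from C | ∅ reaches {E,K,V}.
R ∉ reach(C|∅) ⇒ C ⊥ R | ∅.

Yes — C ⊥ R | ∅.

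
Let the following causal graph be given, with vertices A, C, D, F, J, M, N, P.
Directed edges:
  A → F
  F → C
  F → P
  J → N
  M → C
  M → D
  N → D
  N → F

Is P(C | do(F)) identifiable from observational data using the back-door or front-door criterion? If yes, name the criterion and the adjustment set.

P(C|do(F)): backdoor, adjust for ∅.

desc(F)\{F}={C,P}; candidates ⊆ {A,D,J,M,N}.
∅: F⊥C given ∅ in G with F→· removed — back-door holds.
P(C|do(F)) = P(C|F) — no adjustment needed.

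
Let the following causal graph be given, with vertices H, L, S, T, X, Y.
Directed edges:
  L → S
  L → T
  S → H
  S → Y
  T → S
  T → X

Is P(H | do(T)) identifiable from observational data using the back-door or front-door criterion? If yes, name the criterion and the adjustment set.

P(H|do(T)): backdoor, adjust for {L}.

desc(T)\{T}={H,S,X,Y}; candidates ⊆ {L}.
size 0: {}; under {} T still reaches {H,L,S,Y} ∋ H.
{L}: T⊥H given {L} in G with T→· removed — back-door holds.
P(H|do(T)) = Σ_{L} P(H|T,L)·P(L).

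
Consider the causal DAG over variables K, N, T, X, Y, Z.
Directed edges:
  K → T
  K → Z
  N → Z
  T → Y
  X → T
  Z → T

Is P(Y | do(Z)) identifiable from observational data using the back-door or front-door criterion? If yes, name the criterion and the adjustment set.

desc(Z)\{Z}={T,Y}; candidates ⊆ {K,N,X}.
size 0: {}; under {} Z still reaches {K,N,T,Y} ∋ Y.
{K}: Z⊥Y given {K} in G with Z→· removed — back-door holds.
P(Y|do(Z)) = Σ_{K} P(Y|Z,K)·P(K).

P(Y|do(Z)): backdoor, adjust for {K}.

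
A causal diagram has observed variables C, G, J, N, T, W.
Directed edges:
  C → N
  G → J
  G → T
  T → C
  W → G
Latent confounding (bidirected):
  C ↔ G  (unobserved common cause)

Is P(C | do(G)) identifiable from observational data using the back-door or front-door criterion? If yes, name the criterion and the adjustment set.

P(C|do(G)): frontdoor, adjust for {T}.

desc(G)\{G}={C,J,N,T}; candidates ⊆ {W}.
G↔C: latent back-door arc(s) into G.
size 0: {}; under {} G still reaches {C,N,W} ∋ C.
size 1: {W}; under {W} G still reaches {C,N} ∋ C.
G↔C cannot be blocked by any observed set — no back-door set.
{T}: (i) intercepts every directed G→C path; (ii) no back-door G→{T}; (iii) {G} blocks every back-door {T}→C. Front-door holds.
P(C|do(G)) = Σ_{T} P(T|G) Σ_{G'} P(C|T,G')P(G').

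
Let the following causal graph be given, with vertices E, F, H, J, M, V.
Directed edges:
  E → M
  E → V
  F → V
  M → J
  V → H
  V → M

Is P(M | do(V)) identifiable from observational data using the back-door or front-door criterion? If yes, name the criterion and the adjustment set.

P(M|do(V)): backdoor, adjust for {E}.

desc(V)\{V}={H,J,M}; candidates ⊆ {E,F}.
size 0: {}; under {} V still reaches {E,F,J,M} ∋ M.
{E}: V⊥M given {E} in G with V→· removed — back-door holds.
P(M|do(V)) = Σ_{E} P(M|V,E)·P(E).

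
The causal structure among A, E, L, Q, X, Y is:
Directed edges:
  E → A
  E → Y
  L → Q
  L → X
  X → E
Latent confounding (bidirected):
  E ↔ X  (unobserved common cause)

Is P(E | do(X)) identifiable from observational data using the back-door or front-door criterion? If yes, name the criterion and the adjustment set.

desc(X)\{X}={A,E,Y}; candidates ⊆ {L,Q}.
X↔E: latent back-door arc(s) into X.
size 0: {}; under {} X still reaches {A,E,L,Q,Y} ∋ E.
size 1: {L}, {Q}; under {L} X still reaches {A,E,Y} ∋ E.
size 2: {L,Q}; under {L,Q} X still reaches {A,E,Y} ∋ E.
X↔E cannot be blocked by any observed set — no back-door set.
No mediator lies on a directed X→…→E path.
Neither criterion identifies P(E|do(X)) in this graph.

P(E|do(X)): not identifiable (no BD/FD set).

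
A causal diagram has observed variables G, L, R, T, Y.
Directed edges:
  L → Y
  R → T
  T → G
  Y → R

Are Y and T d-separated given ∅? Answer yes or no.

Bayes-Ball from Y | ∅ reaches {G,L,R,T}.
T ∈ reach(Y|∅) ⇒ Y ⊥̸ T | ∅.

No — Y and T are d-connected given ∅.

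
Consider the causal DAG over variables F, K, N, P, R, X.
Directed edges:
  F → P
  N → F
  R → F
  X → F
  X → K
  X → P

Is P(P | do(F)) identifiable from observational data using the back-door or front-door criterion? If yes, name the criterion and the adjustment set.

desc(F)\{F}={P}; candidates ⊆ {K,N,R,X}.
size 0: {}; under {} F still reaches {K,N,P,R,X} ∋ P.
{X}: F⊥P given {X} in G with F→· removed — back-door holds.
P(P|do(F)) = Σ_{X} P(P|F,X)·P(X).

P(P|do(F)): backdoor, adjust for {X}.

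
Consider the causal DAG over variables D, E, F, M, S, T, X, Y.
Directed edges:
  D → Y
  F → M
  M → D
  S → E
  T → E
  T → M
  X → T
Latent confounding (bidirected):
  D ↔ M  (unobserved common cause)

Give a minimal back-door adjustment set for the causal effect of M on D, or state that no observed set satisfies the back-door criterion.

desc(M)\{M}={D,Y}; candidates ⊆ {E,F,S,T,X}.
M↔D: latent back-door arc(s) into M.
size 0: {}; under {} M still reaches {D,E,F,T,X,Y} ∋ D.
size 1: {E}, {F}, {S} …(+2); under {E} M still reaches {D,F,S,T,X,Y} ∋ D.
size 2: {E,F}, {E,S}, {E,T} …(+7); under {E,F} M still reaches {D,S,T,X,Y} ∋ D.
M↔D cannot be blocked by any observed set — no back-door set.

M→D: no observed back-door set.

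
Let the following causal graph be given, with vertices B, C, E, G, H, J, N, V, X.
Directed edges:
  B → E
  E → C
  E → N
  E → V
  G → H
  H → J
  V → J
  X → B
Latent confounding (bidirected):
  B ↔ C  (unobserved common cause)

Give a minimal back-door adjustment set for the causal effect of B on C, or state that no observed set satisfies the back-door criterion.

desc(B)\{B}={C,E,J,N,V}; candidates ⊆ {G,H,X}.
B↔C: latent back-door arc(s) into B.
size 0: {}; under {} B still reaches {C,X} ∋ C.
size 1: {G}, {H}, {X}; under {G} B still reaches {C,X} ∋ C.
size 2: {G,H}, {G,X}, {H,X}; under {G,H} B still reaches {C,X} ∋ C.
B↔C cannot be blocked by any observed set — no back-door set.

B→C: no observed back-door set.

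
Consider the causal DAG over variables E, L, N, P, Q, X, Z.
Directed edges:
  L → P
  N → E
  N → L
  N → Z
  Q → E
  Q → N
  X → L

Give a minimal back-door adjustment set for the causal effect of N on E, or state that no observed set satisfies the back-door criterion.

desc(N)\{N}={E,L,P,Z}; candidates ⊆ {Q,X}.
size 0: {}; under {} N still reaches {E,Q} ∋ E.
{Q}: N⊥E given {Q} in G with N→· removed — back-door holds.

N→E: minimal back-door set {Q}.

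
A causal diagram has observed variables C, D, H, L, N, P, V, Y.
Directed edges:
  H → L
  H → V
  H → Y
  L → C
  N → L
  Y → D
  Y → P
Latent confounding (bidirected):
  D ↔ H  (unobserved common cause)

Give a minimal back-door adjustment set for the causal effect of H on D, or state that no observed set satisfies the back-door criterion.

desc(H)\{H}={C,D,L,P,V,Y}; candidates ⊆ {N}.
H↔D: latent back-door arc(s) into H.
size 0: {}; under {} H still reaches {D} ∋ D.
size 1: {N}; under {N} H still reaches {D} ∋ D.
H↔D cannot be blocked by any observed set — no back-door set.

H→D: no observed back-door set.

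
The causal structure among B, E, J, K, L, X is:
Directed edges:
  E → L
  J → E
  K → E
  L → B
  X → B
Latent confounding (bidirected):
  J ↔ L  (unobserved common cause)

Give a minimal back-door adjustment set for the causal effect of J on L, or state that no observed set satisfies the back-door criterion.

J→L: no observed back-door set.

desc(J)\{J}={B,E,L}; candidates ⊆ {K,X}.
J↔L: latent back-door arc(s) into J.
size 0: {}; under {} J still reaches {B,L} ∋ L.
size 1: {K}, {X}; under {K} J still reaches {B,L} ∋ L.
size 2: {K,X}; under {K,X} J still reaches {B,L} ∋ L.
J↔L cannot be blocked by any observed set — no back-door set.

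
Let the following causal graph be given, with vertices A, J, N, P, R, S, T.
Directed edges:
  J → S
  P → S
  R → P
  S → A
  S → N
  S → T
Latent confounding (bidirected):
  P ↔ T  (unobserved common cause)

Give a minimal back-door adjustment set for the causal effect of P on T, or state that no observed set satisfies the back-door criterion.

P→T: no observed back-door set.

desc(P)\{P}={A,N,S,T}; candidates ⊆ {J,R}.
P↔T: latent back-door arc(s) into P.
size 0: {}; under {} P still reaches {R,T} ∋ T.
size 1: {J}, {R}; under {J} P still reaches {R,T} ∋ T.
size 2: {J,R}; under {J,R} P still reaches {T} ∋ T.
P↔T cannot be blocked by any observed set — no back-door set.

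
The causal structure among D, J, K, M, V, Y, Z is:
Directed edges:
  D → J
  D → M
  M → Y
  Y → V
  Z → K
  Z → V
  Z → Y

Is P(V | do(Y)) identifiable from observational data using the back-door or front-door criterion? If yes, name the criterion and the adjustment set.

desc(Y)\{Y}={V}; candidates ⊆ {D,J,K,M,Z}.
size 0: {}; under {} Y still reaches {D,J,K,M,V,Z} ∋ V.
{Z}: Y⊥V given {Z} in G with Y→· removed — back-door holds.
P(V|do(Y)) = Σ_{Z} P(V|Y,Z)·P(Z).

P(V|do(Y)): backdoor, adjust for {Z}.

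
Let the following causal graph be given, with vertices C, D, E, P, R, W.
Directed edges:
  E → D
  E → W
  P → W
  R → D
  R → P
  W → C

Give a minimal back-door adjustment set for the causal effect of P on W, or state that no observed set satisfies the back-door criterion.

P→W: minimal back-door set ∅.

desc(P)\{P}={C,W}; candidates ⊆ {D,E,R}.
∅: P⊥W given ∅ in G with P→· removed — back-door holds.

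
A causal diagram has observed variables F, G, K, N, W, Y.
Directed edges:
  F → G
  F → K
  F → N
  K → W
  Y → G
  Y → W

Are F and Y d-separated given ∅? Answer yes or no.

Bayes-Ball from F | ∅ reaches {G,K,N,W}.
Y ∉ reach(F|∅) ⇒ F ⊥ Y | ∅.

Yes — F ⊥ Y | ∅.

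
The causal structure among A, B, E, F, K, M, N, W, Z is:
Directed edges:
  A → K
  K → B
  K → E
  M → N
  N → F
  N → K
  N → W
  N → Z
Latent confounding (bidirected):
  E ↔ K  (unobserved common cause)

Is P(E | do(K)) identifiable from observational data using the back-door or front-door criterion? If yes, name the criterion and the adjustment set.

desc(K)\{K}={B,E}; candidates ⊆ {A,F,M,N,W,Z}.
K↔E: latent back-door arc(s) into K.
size 0: {}; under {} K still reaches {A,E,F,M,N,W,Z} ∋ E.
size 1: {A}, {F}, {M} …(+3); under {A} K still reaches {E,F,M,N,W,Z} ∋ E.
size 2: {A,F}, {A,M}, {A,N} …(+12); under {A,F} K still reaches {E,M,N,W,Z} ∋ E.
K↔E cannot be blocked by any observed set — no back-door set.
No mediator lies on a directed K→…→E path.
Neither criterion identifies P(E|do(K)) in this graph.

P(E|do(K)): not identifiable (no BD/FD set).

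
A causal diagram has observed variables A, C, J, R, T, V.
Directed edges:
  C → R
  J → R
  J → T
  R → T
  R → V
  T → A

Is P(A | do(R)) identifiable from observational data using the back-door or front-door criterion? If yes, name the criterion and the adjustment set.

P(A|do(R)): backdoor, adjust for {J}.

desc(R)\{R}={A,T,V}; candidates ⊆ {C,J}.
size 0: {}; under {} R still reaches {A,C,J,T} ∋ A.
{J}: R⊥A given {J} in G with R→· removed — back-door holds.
P(A|do(R)) = Σ_{J} P(A|R,J)·P(J).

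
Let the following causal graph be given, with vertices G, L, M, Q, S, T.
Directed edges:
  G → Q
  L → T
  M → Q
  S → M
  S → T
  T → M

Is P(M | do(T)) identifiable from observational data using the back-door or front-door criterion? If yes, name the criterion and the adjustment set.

desc(T)\{T}={M,Q}; candidates ⊆ {G,L,S}.
size 0: {}; under {} T still reaches {L,M,Q,S} ∋ M.
{S}: T⊥M given {S} in G with T→· removed — back-door holds.
P(M|do(T)) = Σ_{S} P(M|T,S)·P(S).

P(M|do(T)): backdoor, adjust for {S}.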